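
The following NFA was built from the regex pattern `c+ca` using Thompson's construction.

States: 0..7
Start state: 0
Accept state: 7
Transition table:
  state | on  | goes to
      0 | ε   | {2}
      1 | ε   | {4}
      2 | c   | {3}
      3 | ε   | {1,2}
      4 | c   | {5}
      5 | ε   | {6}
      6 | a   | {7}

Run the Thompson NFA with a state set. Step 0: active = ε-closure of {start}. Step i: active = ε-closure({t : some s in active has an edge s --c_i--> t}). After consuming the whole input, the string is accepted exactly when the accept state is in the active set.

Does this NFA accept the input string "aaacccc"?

initial (ε-close {0}): {0,2}
'a' @ 1: {}  — dead — no transitions
rest 'aacccc' ignored (set empty)
end set {} — state 7 not in

Answer: REJECT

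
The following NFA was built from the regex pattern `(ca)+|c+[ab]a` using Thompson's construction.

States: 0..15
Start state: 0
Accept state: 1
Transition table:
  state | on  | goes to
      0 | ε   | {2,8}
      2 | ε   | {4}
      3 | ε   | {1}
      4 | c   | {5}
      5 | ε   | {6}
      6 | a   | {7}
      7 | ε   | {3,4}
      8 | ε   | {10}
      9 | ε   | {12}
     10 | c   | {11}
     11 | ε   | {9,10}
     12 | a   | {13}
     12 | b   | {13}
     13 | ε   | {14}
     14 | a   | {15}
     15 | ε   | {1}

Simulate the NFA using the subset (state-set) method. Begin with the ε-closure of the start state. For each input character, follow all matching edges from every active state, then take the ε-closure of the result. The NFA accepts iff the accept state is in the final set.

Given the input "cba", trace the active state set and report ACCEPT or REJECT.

Answer: ACCEPT

Trace:
start: ε-closure({0}) = {0,2,4,8,10}
'c' @ 1: {5,6,9,10,11,12}
'b' @ 2: {13,14}
'a' @ 3: {1,15}  [accepting]
final: {1,15}; accept 1 in set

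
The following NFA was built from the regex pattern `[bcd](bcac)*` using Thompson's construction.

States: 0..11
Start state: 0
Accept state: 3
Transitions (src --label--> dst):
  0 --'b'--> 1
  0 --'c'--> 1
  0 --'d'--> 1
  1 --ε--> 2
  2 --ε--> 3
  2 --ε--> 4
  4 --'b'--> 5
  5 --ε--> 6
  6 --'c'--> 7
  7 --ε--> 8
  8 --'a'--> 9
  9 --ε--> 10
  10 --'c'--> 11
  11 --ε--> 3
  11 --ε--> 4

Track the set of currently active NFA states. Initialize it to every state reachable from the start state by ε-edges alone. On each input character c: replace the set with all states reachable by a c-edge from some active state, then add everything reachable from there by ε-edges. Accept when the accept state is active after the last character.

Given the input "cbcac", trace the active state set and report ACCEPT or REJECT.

Answer: ACCEPT

Steps:
S₀ = ε-closure({0}) = {0}
'c' @ 1: {1,2,3,4}  (accept∈set)
'b' @ 2: {5,6}
'c' @ 3: {7,8}
'a' @ 4: {9,10}
'c' @ 5: {3,4,11}  (accept∈set)
after full input: {3,4,11}  (accept=3 in)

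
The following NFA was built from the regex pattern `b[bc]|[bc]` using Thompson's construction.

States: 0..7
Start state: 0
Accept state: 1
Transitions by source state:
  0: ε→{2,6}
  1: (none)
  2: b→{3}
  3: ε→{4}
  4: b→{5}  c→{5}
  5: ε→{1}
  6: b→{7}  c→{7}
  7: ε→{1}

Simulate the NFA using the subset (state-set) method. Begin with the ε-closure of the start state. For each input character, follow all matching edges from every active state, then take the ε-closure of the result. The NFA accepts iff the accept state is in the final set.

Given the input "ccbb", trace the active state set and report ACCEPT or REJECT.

Answer: REJECT

Derivation:
S₀ = ε-closure({0}) = {0,2,6}
'c' @ 1: {1,7}  [accepting]
'c' @ 2: {}  — dead — no transitions
rest 'bb' ignored (set empty)
after full input: {}  (accept=1 not in)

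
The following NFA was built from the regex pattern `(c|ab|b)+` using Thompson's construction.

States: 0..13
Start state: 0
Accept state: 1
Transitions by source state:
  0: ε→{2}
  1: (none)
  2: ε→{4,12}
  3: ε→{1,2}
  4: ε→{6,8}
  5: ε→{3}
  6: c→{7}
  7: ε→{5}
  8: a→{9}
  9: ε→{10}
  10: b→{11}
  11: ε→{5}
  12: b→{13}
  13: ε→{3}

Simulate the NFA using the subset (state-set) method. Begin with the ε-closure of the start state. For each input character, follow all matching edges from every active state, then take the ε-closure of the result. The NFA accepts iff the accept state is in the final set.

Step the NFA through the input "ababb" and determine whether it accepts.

Answer: ACCEPT

Derivation:
initial (ε-close {0}): {0,2,4,6,8,12}
'a' @ 1: {9,10}
'b' @ 2: {1,2,3,4,5,6,8,11,12}  ✓accept
'a' @ 3: {9,10}
'b' @ 4: {1,2,3,4,5,6,8,11,12}  ✓accept
'b' @ 5: {1,2,3,4,6,8,12,13}  ✓accept
end set {1,2,3,4,6,8,12,13} — state 1 in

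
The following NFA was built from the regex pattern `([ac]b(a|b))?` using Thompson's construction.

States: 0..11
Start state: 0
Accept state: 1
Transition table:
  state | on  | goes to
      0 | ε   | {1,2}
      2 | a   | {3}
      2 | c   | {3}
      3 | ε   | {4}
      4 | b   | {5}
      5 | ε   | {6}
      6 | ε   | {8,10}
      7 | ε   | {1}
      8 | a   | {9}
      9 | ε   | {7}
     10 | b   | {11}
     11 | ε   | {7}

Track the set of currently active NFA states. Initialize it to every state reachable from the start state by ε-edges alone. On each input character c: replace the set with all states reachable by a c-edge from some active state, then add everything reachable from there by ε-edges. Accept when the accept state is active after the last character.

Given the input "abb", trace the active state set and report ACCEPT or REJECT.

S₀ = ε-closure({0}) = {0,1,2}
'a' @ 1: {3,4}
'b' @ 2: {5,6,8,10}
'b' @ 3: {1,7,11}  (accept∈set)
after full input: {1,7,11}  (accept=1 in)

Answer: ACCEPT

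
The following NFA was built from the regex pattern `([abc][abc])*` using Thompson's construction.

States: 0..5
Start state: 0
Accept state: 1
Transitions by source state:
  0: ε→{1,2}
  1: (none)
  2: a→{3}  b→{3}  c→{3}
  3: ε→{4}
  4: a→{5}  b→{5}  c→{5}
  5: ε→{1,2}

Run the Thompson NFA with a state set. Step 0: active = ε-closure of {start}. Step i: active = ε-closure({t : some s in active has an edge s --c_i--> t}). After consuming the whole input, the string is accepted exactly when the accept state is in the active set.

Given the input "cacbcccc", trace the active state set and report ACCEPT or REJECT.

start: ε-closure({0}) = {0,1,2}
'c' @ 1: {3,4}
'a' @ 2: {1,2,5}  ✓accept
'c' @ 3: {3,4}
'b' @ 4: {1,2,5}  ✓accept
'c' @ 5: {3,4}
'c' @ 6: {1,2,5}  ✓accept
'c' @ 7: {3,4}
'c' @ 8: {1,2,5}  ✓accept
after full input: {1,2,5}  (accept=1 in)

Answer: ACCEPT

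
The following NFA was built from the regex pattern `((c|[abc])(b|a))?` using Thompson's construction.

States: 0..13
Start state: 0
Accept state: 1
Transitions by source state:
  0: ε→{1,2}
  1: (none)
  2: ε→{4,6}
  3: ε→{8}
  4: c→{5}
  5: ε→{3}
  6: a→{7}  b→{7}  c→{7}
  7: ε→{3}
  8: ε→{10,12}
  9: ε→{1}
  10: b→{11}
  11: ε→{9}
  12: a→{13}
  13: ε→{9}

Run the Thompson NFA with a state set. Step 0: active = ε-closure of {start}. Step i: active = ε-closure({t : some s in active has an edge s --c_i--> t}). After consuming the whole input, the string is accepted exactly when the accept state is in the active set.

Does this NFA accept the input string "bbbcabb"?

start: ε-closure({0}) = {0,1,2,4,6}
'b' @ 1: {3,7,8,10,12}
'b' @ 2: {1,9,11}  [accepting]
'b' @ 3: {}  — state set empty
rest 'cabb' ignored (set empty)
final: {}; accept 1 not in set

Answer: REJECT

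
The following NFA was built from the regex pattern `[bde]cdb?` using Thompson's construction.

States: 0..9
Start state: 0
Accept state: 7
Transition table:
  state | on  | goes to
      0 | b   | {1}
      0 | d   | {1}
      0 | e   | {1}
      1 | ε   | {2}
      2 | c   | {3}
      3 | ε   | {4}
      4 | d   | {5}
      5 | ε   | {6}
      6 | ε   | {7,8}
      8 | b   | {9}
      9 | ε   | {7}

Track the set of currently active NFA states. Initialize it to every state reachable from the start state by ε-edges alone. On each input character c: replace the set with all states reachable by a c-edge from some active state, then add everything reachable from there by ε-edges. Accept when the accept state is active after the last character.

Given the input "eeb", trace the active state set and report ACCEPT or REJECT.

Answer: REJECT

Derivation:
S₀ = ε-closure({0}) = {0}
'e' @ 1: {1,2}
'e' @ 2: {}  — no active states
rest 'b' ignored (set empty)
end set {} — state 7 not in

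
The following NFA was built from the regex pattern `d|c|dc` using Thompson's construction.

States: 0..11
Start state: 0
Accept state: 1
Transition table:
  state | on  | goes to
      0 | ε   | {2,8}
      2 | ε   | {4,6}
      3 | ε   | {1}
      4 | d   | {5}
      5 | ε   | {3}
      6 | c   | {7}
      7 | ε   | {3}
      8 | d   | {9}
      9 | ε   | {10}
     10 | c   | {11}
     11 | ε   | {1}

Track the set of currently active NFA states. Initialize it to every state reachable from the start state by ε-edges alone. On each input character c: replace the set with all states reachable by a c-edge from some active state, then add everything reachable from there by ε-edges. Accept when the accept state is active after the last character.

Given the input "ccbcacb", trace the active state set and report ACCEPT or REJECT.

initial (ε-close {0}): {0,2,4,6,8}
'c' @ 1: {1,3,7}  (accept∈set)
'c' @ 2: {}  — dead — no transitions
rest 'bcacb' ignored (set empty)
end set {} — state 1 not in

Answer: REJECT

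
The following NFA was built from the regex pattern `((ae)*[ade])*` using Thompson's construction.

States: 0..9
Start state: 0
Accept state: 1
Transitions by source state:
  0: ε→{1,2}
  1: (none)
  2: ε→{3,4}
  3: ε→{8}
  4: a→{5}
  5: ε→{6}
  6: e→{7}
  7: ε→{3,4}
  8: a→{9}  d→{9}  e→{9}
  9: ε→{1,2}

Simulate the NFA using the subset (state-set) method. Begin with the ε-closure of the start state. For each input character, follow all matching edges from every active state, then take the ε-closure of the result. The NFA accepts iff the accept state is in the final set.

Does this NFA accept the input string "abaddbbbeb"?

S₀ = ε-closure({0}) = {0,1,2,3,4,8}
'a' @ 1: {1,2,3,4,5,6,8,9}  [accepting]
'b' @ 2: {}  — dead — no transitions
rest 'addbbbeb' ignored (set empty)
after full input: {}  (accept=1 not in)

Answer: REJECT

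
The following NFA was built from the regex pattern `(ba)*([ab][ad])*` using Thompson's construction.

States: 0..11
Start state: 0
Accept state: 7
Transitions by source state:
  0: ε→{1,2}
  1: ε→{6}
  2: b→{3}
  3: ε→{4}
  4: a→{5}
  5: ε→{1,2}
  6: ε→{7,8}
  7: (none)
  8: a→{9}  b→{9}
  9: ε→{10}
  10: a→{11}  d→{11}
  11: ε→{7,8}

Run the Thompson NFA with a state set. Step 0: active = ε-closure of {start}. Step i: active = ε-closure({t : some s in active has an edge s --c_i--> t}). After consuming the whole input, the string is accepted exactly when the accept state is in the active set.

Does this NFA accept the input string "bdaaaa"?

start: ε-closure({0}) = {0,1,2,6,7,8}
'b' @ 1: {3,4,9,10}
'd' @ 2: {7,8,11}  [accepting]
'a' @ 3: {9,10}
'a' @ 4: {7,8,11}  [accepting]
'a' @ 5: {9,10}
'a' @ 6: {7,8,11}  [accepting]
after full input: {7,8,11}  (accept=7 in)

Answer: ACCEPT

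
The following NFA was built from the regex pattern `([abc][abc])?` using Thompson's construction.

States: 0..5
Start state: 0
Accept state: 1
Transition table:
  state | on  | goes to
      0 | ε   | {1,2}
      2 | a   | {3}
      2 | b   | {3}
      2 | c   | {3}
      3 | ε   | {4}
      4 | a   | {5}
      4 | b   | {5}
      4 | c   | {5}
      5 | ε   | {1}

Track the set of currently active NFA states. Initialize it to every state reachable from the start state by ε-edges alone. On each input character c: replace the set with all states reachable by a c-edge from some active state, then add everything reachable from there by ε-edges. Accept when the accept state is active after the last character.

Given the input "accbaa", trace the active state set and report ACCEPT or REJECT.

Answer: REJECT

Trace:
S₀ = ε-closure({0}) = {0,1,2}
'a' @ 1: {3,4}
'c' @ 2: {1,5}  (accept∈set)
'c' @ 3: {}  — state set empty
rest 'baa' ignored (set empty)
after full input: {}  (accept=1 not in)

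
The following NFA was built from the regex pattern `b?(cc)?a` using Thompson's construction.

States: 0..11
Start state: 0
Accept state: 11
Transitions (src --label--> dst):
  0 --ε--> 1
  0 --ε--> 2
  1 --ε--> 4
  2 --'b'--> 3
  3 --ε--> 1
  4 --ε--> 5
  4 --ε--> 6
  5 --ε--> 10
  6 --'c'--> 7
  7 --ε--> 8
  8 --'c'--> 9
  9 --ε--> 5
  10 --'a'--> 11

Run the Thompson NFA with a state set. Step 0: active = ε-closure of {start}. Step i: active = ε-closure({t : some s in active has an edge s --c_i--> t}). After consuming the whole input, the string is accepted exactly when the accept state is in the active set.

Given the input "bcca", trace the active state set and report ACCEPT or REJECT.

Answer: ACCEPT

Derivation:
initial (ε-close {0}): {0,1,2,4,5,6,10}
'b' @ 1: {1,3,4,5,6,10}
'c' @ 2: {7,8}
'c' @ 3: {5,9,10}
'a' @ 4: {11}  (accept∈set)
end set {11} — state 11 in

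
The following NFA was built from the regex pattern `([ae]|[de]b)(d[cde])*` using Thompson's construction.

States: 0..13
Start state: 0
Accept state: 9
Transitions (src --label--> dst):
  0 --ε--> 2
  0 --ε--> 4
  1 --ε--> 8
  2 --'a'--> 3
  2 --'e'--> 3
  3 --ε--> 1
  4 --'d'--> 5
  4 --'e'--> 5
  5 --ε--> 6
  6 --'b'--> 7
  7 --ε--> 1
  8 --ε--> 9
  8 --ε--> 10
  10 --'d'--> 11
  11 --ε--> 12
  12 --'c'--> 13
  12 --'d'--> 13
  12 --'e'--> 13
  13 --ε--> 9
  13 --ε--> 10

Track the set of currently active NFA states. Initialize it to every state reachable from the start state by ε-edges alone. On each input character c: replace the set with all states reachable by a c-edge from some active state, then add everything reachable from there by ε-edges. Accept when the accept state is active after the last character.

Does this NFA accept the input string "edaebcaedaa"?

start: ε-closure({0}) = {0,2,4}
'e' @ 1: {1,3,5,6,8,9,10}  [accepting]
'd' @ 2: {11,12}
'a' @ 3: {}  — dead — no transitions
rest 'ebcaedaa' ignored (set empty)
after full input: {}  (accept=9 not in)

Answer: REJECT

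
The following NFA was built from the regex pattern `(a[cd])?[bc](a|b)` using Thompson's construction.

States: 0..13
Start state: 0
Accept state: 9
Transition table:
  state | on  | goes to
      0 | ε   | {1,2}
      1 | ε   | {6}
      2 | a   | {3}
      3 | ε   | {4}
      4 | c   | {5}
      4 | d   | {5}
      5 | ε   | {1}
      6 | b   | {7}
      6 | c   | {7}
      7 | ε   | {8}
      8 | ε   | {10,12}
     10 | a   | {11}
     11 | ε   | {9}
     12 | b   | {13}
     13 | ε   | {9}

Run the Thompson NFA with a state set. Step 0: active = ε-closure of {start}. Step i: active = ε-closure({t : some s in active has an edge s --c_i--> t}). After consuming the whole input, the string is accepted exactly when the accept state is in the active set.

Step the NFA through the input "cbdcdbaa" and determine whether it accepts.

S₀ = ε-closure({0}) = {0,1,2,6}
'c' @ 1: {7,8,10,12}
'b' @ 2: {9,13}  [accepting]
'd' @ 3: {}  — state set empty
rest 'cdbaa' ignored (set empty)
after full input: {}  (accept=9 not in)

Answer: REJECT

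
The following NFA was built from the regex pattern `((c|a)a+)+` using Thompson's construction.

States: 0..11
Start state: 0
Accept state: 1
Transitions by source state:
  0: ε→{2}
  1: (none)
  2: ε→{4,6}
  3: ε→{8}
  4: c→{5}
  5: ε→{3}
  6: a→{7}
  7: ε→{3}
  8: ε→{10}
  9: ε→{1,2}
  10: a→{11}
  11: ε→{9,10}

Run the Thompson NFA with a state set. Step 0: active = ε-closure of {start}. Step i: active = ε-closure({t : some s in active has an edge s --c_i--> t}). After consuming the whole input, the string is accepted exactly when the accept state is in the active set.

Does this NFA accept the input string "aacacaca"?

Answer: ACCEPT

Trace:
initial (ε-close {0}): {0,2,4,6}
'a' @ 1: {3,7,8,10}
'a' @ 2: {1,2,4,6,9,10,11}  (accept∈set)
'c' @ 3: {3,5,8,10}
'a' @ 4: {1,2,4,6,9,10,11}  (accept∈set)
'c' @ 5: {3,5,8,10}
'a' @ 6: {1,2,4,6,9,10,11}  (accept∈set)
'c' @ 7: {3,5,8,10}
'a' @ 8: {1,2,4,6,9,10,11}  (accept∈set)
final: {1,2,4,6,9,10,11}; accept 1 in set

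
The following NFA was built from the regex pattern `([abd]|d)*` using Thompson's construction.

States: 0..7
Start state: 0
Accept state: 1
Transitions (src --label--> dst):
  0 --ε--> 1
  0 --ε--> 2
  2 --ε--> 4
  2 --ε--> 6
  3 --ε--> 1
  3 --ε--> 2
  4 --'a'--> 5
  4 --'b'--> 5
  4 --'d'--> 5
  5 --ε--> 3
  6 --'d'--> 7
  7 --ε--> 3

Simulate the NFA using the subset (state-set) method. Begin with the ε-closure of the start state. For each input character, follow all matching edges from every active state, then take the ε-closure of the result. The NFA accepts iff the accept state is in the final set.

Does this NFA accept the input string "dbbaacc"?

start: ε-closure({0}) = {0,1,2,4,6}
'd' @ 1: {1,2,3,4,5,6,7}  (accept∈set)
'b' @ 2: {1,2,3,4,5,6}  (accept∈set)
'b' @ 3: {1,2,3,4,5,6}  (accept∈set)
'a' @ 4: {1,2,3,4,5,6}  (accept∈set)
'a' @ 5: {1,2,3,4,5,6}  (accept∈set)
'c' @ 6: {}  — dead — no transitions
rest 'c' ignored (set empty)
after full input: {}  (accept=1 not in)

Answer: REJECT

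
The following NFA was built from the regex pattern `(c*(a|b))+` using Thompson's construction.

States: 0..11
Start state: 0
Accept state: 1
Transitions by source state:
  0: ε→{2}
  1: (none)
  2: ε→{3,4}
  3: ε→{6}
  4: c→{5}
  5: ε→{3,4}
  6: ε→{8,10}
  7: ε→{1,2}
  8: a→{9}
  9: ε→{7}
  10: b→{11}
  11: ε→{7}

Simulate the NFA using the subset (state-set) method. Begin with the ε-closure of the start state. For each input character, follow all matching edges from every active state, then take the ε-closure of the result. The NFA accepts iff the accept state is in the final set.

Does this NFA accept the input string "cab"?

start: ε-closure({0}) = {0,2,3,4,6,8,10}
'c' @ 1: {3,4,5,6,8,10}
'a' @ 2: {1,2,3,4,6,7,8,9,10}  ✓accept
'b' @ 3: {1,2,3,4,6,7,8,10,11}  ✓accept
after full input: {1,2,3,4,6,7,8,10,11}  (accept=1 in)

Answer: ACCEPT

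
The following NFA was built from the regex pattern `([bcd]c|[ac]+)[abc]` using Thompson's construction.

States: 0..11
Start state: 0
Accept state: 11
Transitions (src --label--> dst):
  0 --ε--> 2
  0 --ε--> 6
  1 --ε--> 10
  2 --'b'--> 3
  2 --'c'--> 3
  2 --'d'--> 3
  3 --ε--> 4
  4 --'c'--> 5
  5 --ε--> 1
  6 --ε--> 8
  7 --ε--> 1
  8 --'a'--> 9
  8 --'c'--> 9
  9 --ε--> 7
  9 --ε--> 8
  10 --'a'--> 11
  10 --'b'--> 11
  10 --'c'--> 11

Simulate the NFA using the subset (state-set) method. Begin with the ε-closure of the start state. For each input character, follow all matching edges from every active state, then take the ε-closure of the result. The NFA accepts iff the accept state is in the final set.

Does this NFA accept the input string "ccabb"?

Answer: REJECT

Steps:
S₀ = ε-closure({0}) = {0,2,6,8}
'c' @ 1: {1,3,4,7,8,9,10}
'c' @ 2: {1,5,7,8,9,10,11}  (accept∈set)
'a' @ 3: {1,7,8,9,10,11}  (accept∈set)
'b' @ 4: {11}  (accept∈set)
'b' @ 5: {}  — state set empty
final: {}; accept 11 not in set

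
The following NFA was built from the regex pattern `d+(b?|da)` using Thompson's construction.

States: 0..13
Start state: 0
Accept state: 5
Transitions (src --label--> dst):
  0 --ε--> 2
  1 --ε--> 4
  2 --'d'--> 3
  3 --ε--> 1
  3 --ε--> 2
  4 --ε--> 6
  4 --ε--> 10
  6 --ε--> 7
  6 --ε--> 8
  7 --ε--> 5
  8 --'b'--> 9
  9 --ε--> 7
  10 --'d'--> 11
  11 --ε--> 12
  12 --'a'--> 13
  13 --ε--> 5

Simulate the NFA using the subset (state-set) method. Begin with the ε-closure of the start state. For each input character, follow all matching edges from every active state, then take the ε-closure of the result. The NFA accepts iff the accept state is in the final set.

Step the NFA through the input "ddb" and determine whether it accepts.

start: ε-closure({0}) = {0,2}
'd' @ 1: {1,2,3,4,5,6,7,8,10}  ✓accept
'd' @ 2: {1,2,3,4,5,6,7,8,10,11,12}  ✓accept
'b' @ 3: {5,7,9}  ✓accept
end set {5,7,9} — state 5 in

Answer: ACCEPT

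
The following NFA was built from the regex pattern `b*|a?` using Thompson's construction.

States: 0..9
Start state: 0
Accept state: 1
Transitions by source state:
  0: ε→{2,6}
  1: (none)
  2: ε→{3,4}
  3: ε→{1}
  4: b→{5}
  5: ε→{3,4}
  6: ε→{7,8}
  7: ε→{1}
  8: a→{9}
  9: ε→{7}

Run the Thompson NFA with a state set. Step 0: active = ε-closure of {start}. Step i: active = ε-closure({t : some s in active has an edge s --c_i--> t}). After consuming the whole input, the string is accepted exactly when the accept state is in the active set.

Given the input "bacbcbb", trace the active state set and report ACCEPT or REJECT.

initial (ε-close {0}): {0,1,2,3,4,6,7,8}
'b' @ 1: {1,3,4,5}  (accept∈set)
'a' @ 2: {}  — state set empty
rest 'cbcbb' ignored (set empty)
final: {}; accept 1 not in set

Answer: REJECT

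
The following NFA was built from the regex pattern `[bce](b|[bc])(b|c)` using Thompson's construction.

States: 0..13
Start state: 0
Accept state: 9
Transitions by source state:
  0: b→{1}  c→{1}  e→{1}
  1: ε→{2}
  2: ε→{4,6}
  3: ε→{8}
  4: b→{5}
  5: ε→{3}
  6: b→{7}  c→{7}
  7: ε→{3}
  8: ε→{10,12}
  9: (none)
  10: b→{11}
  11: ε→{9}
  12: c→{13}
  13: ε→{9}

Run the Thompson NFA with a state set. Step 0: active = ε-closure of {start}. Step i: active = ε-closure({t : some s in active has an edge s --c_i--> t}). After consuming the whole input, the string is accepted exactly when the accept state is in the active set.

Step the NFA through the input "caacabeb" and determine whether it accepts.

Answer: REJECT

Derivation:
S₀ = ε-closure({0}) = {0}
'c' @ 1: {1,2,4,6}
'a' @ 2: {}  — no active states
rest 'acabeb' ignored (set empty)
final: {}; accept 9 not in set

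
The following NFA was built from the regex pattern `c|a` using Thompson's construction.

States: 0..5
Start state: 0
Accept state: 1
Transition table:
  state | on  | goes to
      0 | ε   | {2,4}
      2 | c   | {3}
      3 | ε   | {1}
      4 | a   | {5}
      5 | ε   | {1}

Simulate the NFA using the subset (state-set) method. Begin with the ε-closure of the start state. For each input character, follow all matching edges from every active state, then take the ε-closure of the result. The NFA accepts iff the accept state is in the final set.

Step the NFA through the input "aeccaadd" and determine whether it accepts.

S₀ = ε-closure({0}) = {0,2,4}
'a' @ 1: {1,5}  [accepting]
'e' @ 2: {}  — state set empty
rest 'ccaadd' ignored (set empty)
after full input: {}  (accept=1 not in)

Answer: REJECT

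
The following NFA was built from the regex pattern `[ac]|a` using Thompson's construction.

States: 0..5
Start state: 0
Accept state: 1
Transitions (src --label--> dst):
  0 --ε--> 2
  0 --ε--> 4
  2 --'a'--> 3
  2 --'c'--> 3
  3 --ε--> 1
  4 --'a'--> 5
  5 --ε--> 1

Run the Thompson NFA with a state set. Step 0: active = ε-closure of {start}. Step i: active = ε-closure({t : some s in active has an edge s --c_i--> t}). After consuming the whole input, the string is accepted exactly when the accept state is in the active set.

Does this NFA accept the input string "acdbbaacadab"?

start: ε-closure({0}) = {0,2,4}
'a' @ 1: {1,3,5}  [accepting]
'c' @ 2: {}  — dead — no transitions
rest 'dbbaacadab' ignored (set empty)
end set {} — state 1 not in

Answer: REJECT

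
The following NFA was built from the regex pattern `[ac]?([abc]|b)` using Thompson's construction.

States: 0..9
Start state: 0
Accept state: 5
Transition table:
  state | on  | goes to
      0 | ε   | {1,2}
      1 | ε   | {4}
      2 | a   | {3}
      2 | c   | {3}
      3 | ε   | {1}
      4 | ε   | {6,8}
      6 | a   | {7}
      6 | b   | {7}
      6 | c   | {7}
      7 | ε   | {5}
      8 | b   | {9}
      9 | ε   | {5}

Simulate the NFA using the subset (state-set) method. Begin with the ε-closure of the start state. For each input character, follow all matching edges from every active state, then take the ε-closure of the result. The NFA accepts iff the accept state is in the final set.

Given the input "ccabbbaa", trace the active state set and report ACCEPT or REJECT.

Answer: REJECT

Trace:
start: ε-closure({0}) = {0,1,2,4,6,8}
'c' @ 1: {1,3,4,5,6,7,8}  ✓accept
'c' @ 2: {5,7}  ✓accept
'a' @ 3: {}  — state set empty
rest 'bbbaa' ignored (set empty)
final: {}; accept 5 not in set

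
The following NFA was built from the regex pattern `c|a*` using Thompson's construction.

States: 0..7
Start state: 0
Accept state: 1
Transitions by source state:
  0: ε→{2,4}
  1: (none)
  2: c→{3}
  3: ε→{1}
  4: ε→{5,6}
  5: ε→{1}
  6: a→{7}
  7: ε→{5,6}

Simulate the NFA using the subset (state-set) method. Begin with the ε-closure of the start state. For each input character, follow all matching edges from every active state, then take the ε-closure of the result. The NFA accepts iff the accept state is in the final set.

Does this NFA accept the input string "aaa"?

start: ε-closure({0}) = {0,1,2,4,5,6}
'a' @ 1: {1,5,6,7}  [accepting]
'a' @ 2: {1,5,6,7}  [accepting]
'a' @ 3: {1,5,6,7}  [accepting]
end set {1,5,6,7} — state 1 in

Answer: ACCEPT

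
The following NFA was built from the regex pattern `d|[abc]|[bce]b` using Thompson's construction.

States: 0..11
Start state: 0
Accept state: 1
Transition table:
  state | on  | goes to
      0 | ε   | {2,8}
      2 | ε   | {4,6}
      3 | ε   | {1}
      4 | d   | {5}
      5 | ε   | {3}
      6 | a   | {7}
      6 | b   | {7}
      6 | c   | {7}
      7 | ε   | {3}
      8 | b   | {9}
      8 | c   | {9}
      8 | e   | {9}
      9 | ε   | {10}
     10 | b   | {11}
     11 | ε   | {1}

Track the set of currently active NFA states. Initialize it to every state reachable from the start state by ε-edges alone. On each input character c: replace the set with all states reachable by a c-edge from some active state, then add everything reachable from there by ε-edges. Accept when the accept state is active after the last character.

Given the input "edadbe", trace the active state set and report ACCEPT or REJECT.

Answer: REJECT

Steps:
start: ε-closure({0}) = {0,2,4,6,8}
'e' @ 1: {9,10}
'd' @ 2: {}  — state set empty
rest 'adbe' ignored (set empty)
final: {}; accept 1 not in set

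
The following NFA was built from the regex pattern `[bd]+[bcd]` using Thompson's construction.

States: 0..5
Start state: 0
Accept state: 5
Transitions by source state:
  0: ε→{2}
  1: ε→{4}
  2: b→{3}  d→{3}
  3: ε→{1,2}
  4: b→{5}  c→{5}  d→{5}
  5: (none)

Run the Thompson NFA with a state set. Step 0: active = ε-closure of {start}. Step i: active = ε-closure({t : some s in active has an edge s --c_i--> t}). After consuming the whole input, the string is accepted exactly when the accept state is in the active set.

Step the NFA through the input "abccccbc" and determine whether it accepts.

Answer: REJECT

Trace:
initial (ε-close {0}): {0,2}
'a' @ 1: {}  — no active states
rest 'bccccbc' ignored (set empty)
after full input: {}  (accept=5 not in)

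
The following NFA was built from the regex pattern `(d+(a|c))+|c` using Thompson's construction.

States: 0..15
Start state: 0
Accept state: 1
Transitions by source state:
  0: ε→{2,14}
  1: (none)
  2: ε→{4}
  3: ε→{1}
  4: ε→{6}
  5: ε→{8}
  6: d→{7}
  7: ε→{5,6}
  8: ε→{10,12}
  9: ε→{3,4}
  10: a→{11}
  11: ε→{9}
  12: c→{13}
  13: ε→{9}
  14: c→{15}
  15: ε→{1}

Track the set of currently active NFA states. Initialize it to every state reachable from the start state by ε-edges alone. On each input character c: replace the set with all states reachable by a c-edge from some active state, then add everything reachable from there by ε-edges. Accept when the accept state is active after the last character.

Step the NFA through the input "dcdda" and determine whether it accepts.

initial (ε-close {0}): {0,2,4,6,14}
'd' @ 1: {5,6,7,8,10,12}
'c' @ 2: {1,3,4,6,9,13}  [accepting]
'd' @ 3: {5,6,7,8,10,12}
'd' @ 4: {5,6,7,8,10,12}
'a' @ 5: {1,3,4,6,9,11}  [accepting]
end set {1,3,4,6,9,11} — state 1 in

Answer: ACCEPT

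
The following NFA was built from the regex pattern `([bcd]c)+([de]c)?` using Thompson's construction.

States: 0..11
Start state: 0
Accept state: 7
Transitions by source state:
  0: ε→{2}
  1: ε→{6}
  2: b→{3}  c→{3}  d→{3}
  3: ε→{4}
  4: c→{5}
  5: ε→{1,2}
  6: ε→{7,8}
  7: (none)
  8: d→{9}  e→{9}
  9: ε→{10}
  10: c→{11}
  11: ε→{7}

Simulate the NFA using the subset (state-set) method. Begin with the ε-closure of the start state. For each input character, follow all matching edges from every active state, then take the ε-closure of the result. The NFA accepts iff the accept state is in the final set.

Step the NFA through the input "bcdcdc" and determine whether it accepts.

Answer: ACCEPT

Derivation:
S₀ = ε-closure({0}) = {0,2}
'b' @ 1: {3,4}
'c' @ 2: {1,2,5,6,7,8}  ✓accept
'd' @ 3: {3,4,9,10}
'c' @ 4: {1,2,5,6,7,8,11}  ✓accept
'd' @ 5: {3,4,9,10}
'c' @ 6: {1,2,5,6,7,8,11}  ✓accept
end set {1,2,5,6,7,8,11} — state 7 in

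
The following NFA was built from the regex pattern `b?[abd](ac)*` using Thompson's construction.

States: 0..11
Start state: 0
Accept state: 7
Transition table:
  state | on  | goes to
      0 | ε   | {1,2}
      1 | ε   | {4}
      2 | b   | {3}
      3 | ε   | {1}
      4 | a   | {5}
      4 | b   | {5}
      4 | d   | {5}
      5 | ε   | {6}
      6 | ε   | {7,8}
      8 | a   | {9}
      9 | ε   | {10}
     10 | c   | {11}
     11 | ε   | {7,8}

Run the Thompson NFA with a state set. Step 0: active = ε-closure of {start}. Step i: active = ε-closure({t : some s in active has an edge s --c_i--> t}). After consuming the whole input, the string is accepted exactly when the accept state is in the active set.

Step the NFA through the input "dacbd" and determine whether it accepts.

Answer: REJECT

Steps:
S₀ = ε-closure({0}) = {0,1,2,4}
'd' @ 1: {5,6,7,8}  (accept∈set)
'a' @ 2: {9,10}
'c' @ 3: {7,8,11}  (accept∈set)
'b' @ 4: {}  — no active states
rest 'd' ignored (set empty)
after full input: {}  (accept=7 not in)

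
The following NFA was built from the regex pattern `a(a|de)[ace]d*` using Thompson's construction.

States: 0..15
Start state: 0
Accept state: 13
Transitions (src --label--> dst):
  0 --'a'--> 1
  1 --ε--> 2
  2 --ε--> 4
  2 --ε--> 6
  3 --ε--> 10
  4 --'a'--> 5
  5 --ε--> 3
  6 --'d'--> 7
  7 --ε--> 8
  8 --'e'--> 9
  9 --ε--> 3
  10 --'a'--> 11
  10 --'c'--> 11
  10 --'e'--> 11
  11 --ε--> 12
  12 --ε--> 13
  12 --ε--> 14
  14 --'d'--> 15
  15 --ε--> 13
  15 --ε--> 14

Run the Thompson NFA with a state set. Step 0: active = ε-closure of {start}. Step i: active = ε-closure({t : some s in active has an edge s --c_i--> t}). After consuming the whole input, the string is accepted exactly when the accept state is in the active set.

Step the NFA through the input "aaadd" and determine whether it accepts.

initial (ε-close {0}): {0}
'a' @ 1: {1,2,4,6}
'a' @ 2: {3,5,10}
'a' @ 3: {11,12,13,14}  [accepting]
'd' @ 4: {13,14,15}  [accepting]
'd' @ 5: {13,14,15}  [accepting]
after full input: {13,14,15}  (accept=13 in)

Answer: ACCEPT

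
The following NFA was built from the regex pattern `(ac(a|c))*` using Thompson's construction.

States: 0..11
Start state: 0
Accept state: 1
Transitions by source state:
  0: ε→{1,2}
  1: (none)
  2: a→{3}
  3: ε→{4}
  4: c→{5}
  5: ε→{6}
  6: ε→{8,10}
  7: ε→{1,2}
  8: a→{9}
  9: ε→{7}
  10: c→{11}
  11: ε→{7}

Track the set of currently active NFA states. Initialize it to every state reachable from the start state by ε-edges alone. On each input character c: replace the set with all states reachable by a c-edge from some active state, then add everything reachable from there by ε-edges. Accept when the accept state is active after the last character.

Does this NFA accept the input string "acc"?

Answer: ACCEPT

Steps:
initial (ε-close {0}): {0,1,2}
'a' @ 1: {3,4}
'c' @ 2: {5,6,8,10}
'c' @ 3: {1,2,7,11}  ✓accept
after full input: {1,2,7,11}  (accept=1 in)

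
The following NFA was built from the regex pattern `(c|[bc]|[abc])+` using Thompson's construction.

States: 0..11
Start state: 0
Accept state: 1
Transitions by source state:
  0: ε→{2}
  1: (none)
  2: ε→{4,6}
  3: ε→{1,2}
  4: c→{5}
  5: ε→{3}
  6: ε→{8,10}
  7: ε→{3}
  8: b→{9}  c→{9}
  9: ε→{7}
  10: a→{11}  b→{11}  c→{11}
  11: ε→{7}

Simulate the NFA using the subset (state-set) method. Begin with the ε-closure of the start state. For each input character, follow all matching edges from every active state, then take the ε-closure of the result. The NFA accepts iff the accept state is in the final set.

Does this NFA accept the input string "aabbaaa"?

Answer: ACCEPT

Trace:
start: ε-closure({0}) = {0,2,4,6,8,10}
'a' @ 1: {1,2,3,4,6,7,8,10,11}  ✓accept
'a' @ 2: {1,2,3,4,6,7,8,10,11}  ✓accept
'b' @ 3: {1,2,3,4,6,7,8,9,10,11}  ✓accept
'b' @ 4: {1,2,3,4,6,7,8,9,10,11}  ✓accept
'a' @ 5: {1,2,3,4,6,7,8,10,11}  ✓accept
'a' @ 6: {1,2,3,4,6,7,8,10,11}  ✓accept
'a' @ 7: {1,2,3,4,6,7,8,10,11}  ✓accept
final: {1,2,3,4,6,7,8,10,11}; accept 1 in set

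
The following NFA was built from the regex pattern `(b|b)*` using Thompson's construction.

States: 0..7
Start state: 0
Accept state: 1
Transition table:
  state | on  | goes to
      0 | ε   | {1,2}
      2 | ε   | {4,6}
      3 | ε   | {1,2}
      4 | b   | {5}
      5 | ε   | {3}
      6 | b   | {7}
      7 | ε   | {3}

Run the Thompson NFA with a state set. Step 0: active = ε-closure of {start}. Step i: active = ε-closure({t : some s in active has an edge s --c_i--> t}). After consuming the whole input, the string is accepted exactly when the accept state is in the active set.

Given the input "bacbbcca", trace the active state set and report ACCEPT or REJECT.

Answer: REJECT

Trace:
initial (ε-close {0}): {0,1,2,4,6}
'b' @ 1: {1,2,3,4,5,6,7}  ✓accept
'a' @ 2: {}  — no active states
rest 'cbbcca' ignored (set empty)
final: {}; accept 1 not in set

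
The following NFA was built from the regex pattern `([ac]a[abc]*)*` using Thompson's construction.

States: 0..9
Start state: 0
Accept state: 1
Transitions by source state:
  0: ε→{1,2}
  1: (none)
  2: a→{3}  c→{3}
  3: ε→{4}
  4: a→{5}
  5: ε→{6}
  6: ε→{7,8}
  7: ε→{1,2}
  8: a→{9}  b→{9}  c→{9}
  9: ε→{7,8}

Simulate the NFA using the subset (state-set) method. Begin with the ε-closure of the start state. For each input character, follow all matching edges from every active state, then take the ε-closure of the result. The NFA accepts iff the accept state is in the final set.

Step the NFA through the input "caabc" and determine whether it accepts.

Answer: ACCEPT

Steps:
initial (ε-close {0}): {0,1,2}
'c' @ 1: {3,4}
'a' @ 2: {1,2,5,6,7,8}  [accepting]
'a' @ 3: {1,2,3,4,7,8,9}  [accepting]
'b' @ 4: {1,2,7,8,9}  [accepting]
'c' @ 5: {1,2,3,4,7,8,9}  [accepting]
after full input: {1,2,3,4,7,8,9}  (accept=1 in)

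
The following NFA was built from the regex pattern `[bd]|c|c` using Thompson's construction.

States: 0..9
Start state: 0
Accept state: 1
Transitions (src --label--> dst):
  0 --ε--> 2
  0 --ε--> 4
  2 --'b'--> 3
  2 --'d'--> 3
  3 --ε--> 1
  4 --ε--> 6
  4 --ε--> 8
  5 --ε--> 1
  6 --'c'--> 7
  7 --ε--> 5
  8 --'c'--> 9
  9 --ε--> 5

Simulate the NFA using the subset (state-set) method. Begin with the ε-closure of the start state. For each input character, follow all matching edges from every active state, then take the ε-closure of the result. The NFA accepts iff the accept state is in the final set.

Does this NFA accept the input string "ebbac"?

Answer: REJECT

Derivation:
S₀ = ε-closure({0}) = {0,2,4,6,8}
'e' @ 1: {}  — state set empty
rest 'bbac' ignored (set empty)
end set {} — state 1 not in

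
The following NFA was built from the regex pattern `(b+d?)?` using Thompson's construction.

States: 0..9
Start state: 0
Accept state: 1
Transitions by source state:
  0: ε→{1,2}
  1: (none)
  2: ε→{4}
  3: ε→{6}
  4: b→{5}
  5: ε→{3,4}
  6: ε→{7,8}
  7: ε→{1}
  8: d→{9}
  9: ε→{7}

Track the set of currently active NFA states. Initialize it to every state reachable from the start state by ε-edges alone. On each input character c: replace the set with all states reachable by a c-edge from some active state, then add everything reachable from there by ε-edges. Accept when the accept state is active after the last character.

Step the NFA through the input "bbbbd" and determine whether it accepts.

Answer: ACCEPT

Steps:
S₀ = ε-closure({0}) = {0,1,2,4}
'b' @ 1: {1,3,4,5,6,7,8}  (accept∈set)
'b' @ 2: {1,3,4,5,6,7,8}  (accept∈set)
'b' @ 3: {1,3,4,5,6,7,8}  (accept∈set)
'b' @ 4: {1,3,4,5,6,7,8}  (accept∈set)
'd' @ 5: {1,7,9}  (accept∈set)
after full input: {1,7,9}  (accept=1 in)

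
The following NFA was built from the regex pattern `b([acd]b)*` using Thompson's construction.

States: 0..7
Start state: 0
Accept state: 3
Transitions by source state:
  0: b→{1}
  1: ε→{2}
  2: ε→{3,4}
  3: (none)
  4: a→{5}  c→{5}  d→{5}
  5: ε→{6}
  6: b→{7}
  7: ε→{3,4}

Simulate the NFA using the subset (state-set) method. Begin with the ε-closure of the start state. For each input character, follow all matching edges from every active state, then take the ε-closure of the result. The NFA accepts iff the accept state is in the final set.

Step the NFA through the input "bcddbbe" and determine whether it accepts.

S₀ = ε-closure({0}) = {0}
'b' @ 1: {1,2,3,4}  [accepting]
'c' @ 2: {5,6}
'd' @ 3: {}  — no active states
rest 'dbbe' ignored (set empty)
end set {} — state 3 not in

Answer: REJECT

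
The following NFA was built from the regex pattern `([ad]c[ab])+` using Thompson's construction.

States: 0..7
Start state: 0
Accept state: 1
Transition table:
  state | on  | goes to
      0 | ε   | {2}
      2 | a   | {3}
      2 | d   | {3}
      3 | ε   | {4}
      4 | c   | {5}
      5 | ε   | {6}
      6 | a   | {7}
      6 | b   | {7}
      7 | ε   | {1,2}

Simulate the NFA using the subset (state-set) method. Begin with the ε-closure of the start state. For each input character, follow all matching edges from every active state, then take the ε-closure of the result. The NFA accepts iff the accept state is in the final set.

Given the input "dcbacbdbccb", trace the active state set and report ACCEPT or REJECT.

Answer: REJECT

Steps:
S₀ = ε-closure({0}) = {0,2}
'd' @ 1: {3,4}
'c' @ 2: {5,6}
'b' @ 3: {1,2,7}  ✓accept
'a' @ 4: {3,4}
'c' @ 5: {5,6}
'b' @ 6: {1,2,7}  ✓accept
'd' @ 7: {3,4}
'b' @ 8: {}  — no active states
rest 'ccb' ignored (set empty)
final: {}; accept 1 not in set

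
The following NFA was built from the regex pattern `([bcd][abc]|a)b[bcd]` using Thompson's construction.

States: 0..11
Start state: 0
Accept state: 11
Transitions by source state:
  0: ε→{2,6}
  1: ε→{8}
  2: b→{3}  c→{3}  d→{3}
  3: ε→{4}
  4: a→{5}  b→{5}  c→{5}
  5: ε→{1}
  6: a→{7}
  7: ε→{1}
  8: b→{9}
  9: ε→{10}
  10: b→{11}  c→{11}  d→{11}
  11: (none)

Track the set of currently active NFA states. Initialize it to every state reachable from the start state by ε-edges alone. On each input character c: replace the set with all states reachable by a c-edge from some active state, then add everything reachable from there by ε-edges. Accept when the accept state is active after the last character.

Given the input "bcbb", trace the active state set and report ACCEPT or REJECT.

Answer: ACCEPT

Trace:
S₀ = ε-closure({0}) = {0,2,6}
'b' @ 1: {3,4}
'c' @ 2: {1,5,8}
'b' @ 3: {9,10}
'b' @ 4: {11}  ✓accept
end set {11} — state 11 in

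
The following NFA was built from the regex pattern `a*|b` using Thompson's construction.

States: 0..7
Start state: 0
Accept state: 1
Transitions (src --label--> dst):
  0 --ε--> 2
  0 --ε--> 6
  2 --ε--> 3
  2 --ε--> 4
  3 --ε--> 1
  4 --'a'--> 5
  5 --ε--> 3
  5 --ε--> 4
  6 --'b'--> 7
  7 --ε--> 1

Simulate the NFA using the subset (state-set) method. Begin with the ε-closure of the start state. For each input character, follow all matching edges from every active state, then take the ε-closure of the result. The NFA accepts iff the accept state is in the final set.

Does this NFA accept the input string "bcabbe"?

Answer: REJECT

Steps:
S₀ = ε-closure({0}) = {0,1,2,3,4,6}
'b' @ 1: {1,7}  (accept∈set)
'c' @ 2: {}  — dead — no transitions
rest 'abbe' ignored (set empty)
after full input: {}  (accept=1 not in)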